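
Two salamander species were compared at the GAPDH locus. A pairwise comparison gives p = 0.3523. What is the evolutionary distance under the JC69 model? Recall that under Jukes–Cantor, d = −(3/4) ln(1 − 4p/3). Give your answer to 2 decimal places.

d = −(3/4) ln(1 − 4p/3) = −0.75 ln(1 − 0.469733) = −0.75 ln(0.530267)
  = −0.75 × (-0.634375) = 0.475781 substitutions/site.

0.48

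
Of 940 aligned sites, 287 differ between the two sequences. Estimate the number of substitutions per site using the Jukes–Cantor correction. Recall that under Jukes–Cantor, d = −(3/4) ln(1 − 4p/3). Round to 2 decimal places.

p = 287/940 ≈ 0.305319.
d = −(3/4) ln(1 − 4p/3) = −0.75 ln(1 − 0.407092) = −0.75 ln(0.592908)
  = −0.75 × (-0.522716) = 0.392037 substitutions/site.

0.39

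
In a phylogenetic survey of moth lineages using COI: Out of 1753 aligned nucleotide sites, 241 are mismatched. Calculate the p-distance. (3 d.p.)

p = 241/1753 = 0.137478… ≈ 0.137 (to 3 d.p.).

0.137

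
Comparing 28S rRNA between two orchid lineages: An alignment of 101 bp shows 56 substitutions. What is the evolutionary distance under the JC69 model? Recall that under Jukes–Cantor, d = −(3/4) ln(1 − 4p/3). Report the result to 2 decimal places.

p = 56/101 ≈ 0.554455.
d = −(3/4) ln(1 − 4p/3) = −0.75 ln(1 − 0.739273) = −0.75 ln(0.260727)
  = −0.75 × (-1.344281) = 1.008211 substitutions/site.

1.01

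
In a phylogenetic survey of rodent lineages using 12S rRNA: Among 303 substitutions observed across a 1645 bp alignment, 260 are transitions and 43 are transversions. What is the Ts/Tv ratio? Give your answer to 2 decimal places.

R = 260/43 = 6.046511… ≈ 6.05 (to 2 d.p.).

6.05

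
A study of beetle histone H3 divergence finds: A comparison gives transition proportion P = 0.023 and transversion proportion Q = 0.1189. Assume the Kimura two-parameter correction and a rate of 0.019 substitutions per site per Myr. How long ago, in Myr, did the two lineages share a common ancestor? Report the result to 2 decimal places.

4.16

Under the Kimura two-parameter model, d = −½ ln(1 − 2P − Q) − ¼ ln(1 − 2Q).
1 − 2P − Q = 0.8351, giving −½ ln(0.8351) = 0.090102.
1 − 2Q = 0.7622, giving −¼ ln(0.7622) = 0.067887.
d = 0.090102 + 0.067887 = 0.157989.
Under a molecular clock d = 2μt, so t = d/(2μ) = 0.157989 / (2 × 0.019) = 4.16 Myr.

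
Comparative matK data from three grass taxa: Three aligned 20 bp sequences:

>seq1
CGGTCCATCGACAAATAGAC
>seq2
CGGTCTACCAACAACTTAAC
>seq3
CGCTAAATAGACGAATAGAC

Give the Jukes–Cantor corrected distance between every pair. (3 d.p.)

d(seq1,seq2) = 0.383, d(seq1,seq3) = 0.304, d(seq2,seq3) = 0.824

seq1–seq2: 6/20 sites differ → p = 0.3, d = −0.75 ln(1 − 0.4) = 0.383119 ≈ 0.383.
seq1–seq3: 5/20 sites differ → p = 0.25, d = −0.75 ln(1 − 0.333333) = 0.304098 ≈ 0.304.
seq2–seq3: 10/20 sites differ → p = 0.5, d = −0.75 ln(1 − 0.666667) = 0.823960 ≈ 0.824.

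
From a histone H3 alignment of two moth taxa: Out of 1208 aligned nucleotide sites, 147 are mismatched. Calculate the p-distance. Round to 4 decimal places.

0.1217

p = 147/1208 = 0.121688… ≈ 0.1217 (to 4 d.p.).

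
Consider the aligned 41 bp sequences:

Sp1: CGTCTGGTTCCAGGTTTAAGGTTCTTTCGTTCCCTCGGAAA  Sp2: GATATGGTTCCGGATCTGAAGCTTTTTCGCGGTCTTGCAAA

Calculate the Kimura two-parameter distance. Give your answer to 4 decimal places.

Of 41 sites, 11 differences are transitions and 5 are transversions, so P = 11/41 ≈ 0.268293 and Q = 5/41 ≈ 0.121951.
Under the Kimura two-parameter model, d = −½ ln(1 − 2P − Q) − ¼ ln(1 − 2Q).
1 − 2P − Q = 0.341463, giving −½ ln(0.341463) = 0.537258.
1 − 2Q = 0.756098, giving −¼ ln(0.756098) = 0.069896.
d = 0.537258 + 0.069896 = 0.607154.

0.6072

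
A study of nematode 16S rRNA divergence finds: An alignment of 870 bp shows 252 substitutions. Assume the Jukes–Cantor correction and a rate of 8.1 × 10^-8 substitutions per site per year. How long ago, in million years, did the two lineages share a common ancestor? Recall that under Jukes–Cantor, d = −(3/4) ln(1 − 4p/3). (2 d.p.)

2.26

p = 252/870 ≈ 0.289655.
d = −(3/4) ln(1 − 4p/3) = −0.75 ln(1 − 0.386207) = −0.75 ln(0.613793)
  = −0.75 × (-0.488098) = 0.366074 substitutions/site.
Under a molecular clock d = 2μt, so t = d/(2μ) = 0.366074 / (2 × 8.1 × 10^-8) = 2.26 million years.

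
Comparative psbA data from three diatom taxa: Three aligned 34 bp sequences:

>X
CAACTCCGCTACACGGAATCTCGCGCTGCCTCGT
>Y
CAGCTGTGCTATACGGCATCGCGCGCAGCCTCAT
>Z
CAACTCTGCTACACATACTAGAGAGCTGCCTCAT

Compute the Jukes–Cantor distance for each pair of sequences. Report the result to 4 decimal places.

d(X,Y) = 0.2824, d(X,Z) = 0.3265, d(Y,Z) = 0.4234

X–Y: 8/34 sites differ → p ≈ 0.235294, d = −0.75 ln(1 − 0.313725) = 0.282358 ≈ 0.2824.
X–Z: 9/34 sites differ → p ≈ 0.264706, d = −0.75 ln(1 − 0.352941) = 0.326488 ≈ 0.3265.
Y–Z: 11/34 sites differ → p ≈ 0.323529, d = −0.75 ln(1 − 0.431372) = 0.423397 ≈ 0.4234.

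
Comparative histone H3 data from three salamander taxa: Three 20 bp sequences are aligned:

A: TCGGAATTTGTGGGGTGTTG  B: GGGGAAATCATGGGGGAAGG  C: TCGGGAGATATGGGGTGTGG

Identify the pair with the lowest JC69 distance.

A–B: 9/20 differ, p = 0.450, d = 0.687.
A–C: 5/20 differ, p = 0.250, d = 0.304.
B–C: 9/20 differ, p = 0.450, d = 0.687.
The smallest distance is between A and C.

A and C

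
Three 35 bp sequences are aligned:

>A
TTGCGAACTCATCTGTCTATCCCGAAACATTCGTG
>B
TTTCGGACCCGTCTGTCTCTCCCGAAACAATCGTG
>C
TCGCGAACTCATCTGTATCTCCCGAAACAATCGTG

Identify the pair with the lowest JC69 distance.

A–B: 6/35 differ, p = 0.171, d = 0.195.
A–C: 4/35 differ, p = 0.114, d = 0.124.
B–C: 6/35 differ, p = 0.171, d = 0.195.
The smallest distance is between A and C.

A and C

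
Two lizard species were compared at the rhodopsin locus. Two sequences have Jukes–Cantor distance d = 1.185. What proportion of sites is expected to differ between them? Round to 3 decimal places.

0.596

p = (3/4)(1 − e^(−4d/3)) = 0.75 × (1 − e^(-1.58)) = 0.75 × (1 − 0.205975) = 0.595519.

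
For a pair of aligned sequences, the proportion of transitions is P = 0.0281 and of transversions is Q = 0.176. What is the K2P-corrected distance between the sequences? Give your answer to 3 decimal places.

0.241

Under the Kimura two-parameter model, d = −½ ln(1 − 2P − Q) − ¼ ln(1 − 2Q).
1 − 2P − Q = 0.7678, giving −½ ln(0.7678) = 0.132113.
1 − 2Q = 0.648, giving −¼ ln(0.648) = 0.108466.
d = 0.132113 + 0.108466 = 0.240579.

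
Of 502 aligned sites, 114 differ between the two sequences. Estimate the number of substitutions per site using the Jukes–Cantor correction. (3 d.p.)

0.271

p = 114/502 ≈ 0.227092.
d = −(3/4) ln(1 − 4p/3) = −0.75 ln(1 − 0.302789) = −0.75 ln(0.697211)
  = −0.75 × (-0.360667) = 0.270500 substitutions/site.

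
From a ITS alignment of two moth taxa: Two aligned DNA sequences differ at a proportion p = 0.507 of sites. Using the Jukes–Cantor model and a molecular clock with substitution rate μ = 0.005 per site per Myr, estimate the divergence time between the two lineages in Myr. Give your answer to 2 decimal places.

d = −(3/4) ln(1 − 4p/3) = −0.75 ln(1 − 0.676) = −0.75 ln(0.324)
  = −0.75 × (-1.127012) = 0.845259 substitutions/site.
Under a molecular clock d = 2μt, so t = d/(2μ) = 0.845259 / (2 × 0.005) = 84.53 Myr.

84.53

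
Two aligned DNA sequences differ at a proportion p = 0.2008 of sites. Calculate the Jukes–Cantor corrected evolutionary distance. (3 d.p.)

d = −(3/4) ln(1 − 4p/3) = −0.75 ln(1 − 0.267733) = −0.75 ln(0.732267)
  = −0.75 × (-0.311610) = 0.233708 substitutions/site.

0.234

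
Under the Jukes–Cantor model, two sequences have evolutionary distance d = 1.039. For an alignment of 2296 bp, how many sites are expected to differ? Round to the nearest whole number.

Invert JC69: p = (3/4)(1 − e^(−4d/3)) = 0.75 × (1 − e^(-1.385333)) = 0.75 × (1 − 0.250240) = 0.562320.
Expected differing sites = pL ≈ 0.562320 × 2296 = 1291.08672 ≈ 1291.

1291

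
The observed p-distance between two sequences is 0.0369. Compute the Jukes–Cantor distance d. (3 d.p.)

d = −(3/4) ln(1 − 4p/3) = −0.75 ln(1 − 0.0492) = −0.75 ln(0.9508)
  = −0.75 × (-0.050452) = 0.037839 substitutions/site.

0.038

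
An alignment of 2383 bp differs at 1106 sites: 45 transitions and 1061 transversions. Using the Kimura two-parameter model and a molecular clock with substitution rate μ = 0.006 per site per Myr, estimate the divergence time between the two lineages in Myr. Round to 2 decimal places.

73.56

P = 45/2383 ≈ 0.018884 and Q = 1061/2383 ≈ 0.445237.
Under the Kimura two-parameter model, d = −½ ln(1 − 2P − Q) − ¼ ln(1 − 2Q).
1 − 2P − Q = 0.516995, giving −½ ln(0.516995) = 0.329861.
1 − 2Q = 0.109526, giving −¼ ln(0.109526) = 0.552898.
d = 0.329861 + 0.552898 = 0.882759.
Under a molecular clock d = 2μt, so t = d/(2μ) = 0.882759 / (2 × 0.006) = 73.56 Myr.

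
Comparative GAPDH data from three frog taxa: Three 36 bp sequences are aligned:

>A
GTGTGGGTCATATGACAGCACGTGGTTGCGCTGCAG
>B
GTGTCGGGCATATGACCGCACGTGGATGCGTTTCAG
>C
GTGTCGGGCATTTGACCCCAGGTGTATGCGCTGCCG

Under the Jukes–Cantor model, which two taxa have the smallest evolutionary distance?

A and B

A–B: 6/36 differ, p = 0.167, d = 0.188.
A–C: 9/36 differ, p = 0.250, d = 0.304.
B–C: 7/36 differ, p = 0.194, d = 0.225.
The smallest distance is between A and B.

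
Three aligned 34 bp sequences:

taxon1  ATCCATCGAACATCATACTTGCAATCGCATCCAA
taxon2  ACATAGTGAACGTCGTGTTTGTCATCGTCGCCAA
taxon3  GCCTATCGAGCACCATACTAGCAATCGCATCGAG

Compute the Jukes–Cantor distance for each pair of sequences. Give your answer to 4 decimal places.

taxon1–taxon2: 14/34 sites differ → p ≈ 0.411765, d = −0.75 ln(1 − 0.54902) = 0.597249 ≈ 0.5972.
taxon1–taxon3: 8/34 sites differ → p ≈ 0.235294, d = −0.75 ln(1 − 0.313725) = 0.282358 ≈ 0.2824.
taxon2–taxon3: 18/34 sites differ → p ≈ 0.529412, d = −0.75 ln(1 − 0.705883) = 0.917833 ≈ 0.9178.

d(taxon1,taxon2) = 0.5972, d(taxon1,taxon3) = 0.2824, d(taxon2,taxon3) = 0.9178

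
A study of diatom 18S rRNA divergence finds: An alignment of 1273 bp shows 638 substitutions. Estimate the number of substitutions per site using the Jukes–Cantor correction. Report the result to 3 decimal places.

0.828

p = 638/1273 ≈ 0.501178.
d = −(3/4) ln(1 − 4p/3) = −0.75 ln(1 − 0.668237) = −0.75 ln(0.331763)
  = −0.75 × (-1.103334) = 0.827501 substitutions/site.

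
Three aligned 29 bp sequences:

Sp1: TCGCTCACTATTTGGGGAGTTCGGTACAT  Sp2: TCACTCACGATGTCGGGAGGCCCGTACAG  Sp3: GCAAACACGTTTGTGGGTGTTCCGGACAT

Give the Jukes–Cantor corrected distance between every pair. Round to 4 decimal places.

Sp1–Sp2: 8/29 sites differ → p ≈ 0.275862, d = −0.75 ln(1 − 0.367816) = 0.343931 ≈ 0.3439.
Sp1–Sp3: 11/29 sites differ → p ≈ 0.37931, d = −0.75 ln(1 − 0.505747) = 0.528531 ≈ 0.5285.
Sp2–Sp3: 12/29 sites differ → p ≈ 0.413793, d = −0.75 ln(1 − 0.551724) = 0.601760 ≈ 0.6018.

d(Sp1,Sp2) = 0.3439, d(Sp1,Sp3) = 0.5285, d(Sp2,Sp3) = 0.6018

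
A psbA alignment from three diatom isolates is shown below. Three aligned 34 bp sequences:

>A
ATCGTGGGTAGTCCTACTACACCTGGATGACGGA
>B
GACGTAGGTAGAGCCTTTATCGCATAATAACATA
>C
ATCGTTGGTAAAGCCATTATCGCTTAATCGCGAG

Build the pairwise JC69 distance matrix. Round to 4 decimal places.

A–B: 17/34 sites differ → p = 0.5, d = −0.75 ln(1 − 0.666667) = 0.823960 ≈ 0.8240.
A–C: 15/34 sites differ → p ≈ 0.441176, d = −0.75 ln(1 − 0.588235) = 0.665477 ≈ 0.6655.
B–C: 11/34 sites differ → p ≈ 0.323529, d = −0.75 ln(1 − 0.431372) = 0.423397 ≈ 0.4234.

d(A,B) = 0.8240, d(A,C) = 0.6655, d(B,C) = 0.4234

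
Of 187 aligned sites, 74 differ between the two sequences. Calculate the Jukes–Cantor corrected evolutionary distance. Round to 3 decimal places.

p = 74/187 ≈ 0.395722.
d = −(3/4) ln(1 − 4p/3) = −0.75 ln(1 − 0.527629) = −0.75 ln(0.472371)
  = −0.75 × (-0.749991) = 0.562493 substitutions/site.

0.562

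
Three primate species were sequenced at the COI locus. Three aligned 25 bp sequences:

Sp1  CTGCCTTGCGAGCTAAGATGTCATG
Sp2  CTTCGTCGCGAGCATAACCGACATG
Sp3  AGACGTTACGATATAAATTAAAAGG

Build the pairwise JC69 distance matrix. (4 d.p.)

Sp1–Sp2: 9/25 sites differ → p = 0.36, d = −0.75 ln(1 − 0.48) = 0.490445 ≈ 0.4904.
Sp1–Sp3: 13/25 sites differ → p = 0.52, d = −0.75 ln(1 − 0.693333) = 0.886495 ≈ 0.8865.
Sp2–Sp3: 14/25 sites differ → p = 0.56, d = −0.75 ln(1 − 0.746667) = 1.029788 ≈ 1.0298.

d(Sp1,Sp2) = 0.4904, d(Sp1,Sp3) = 0.8865, d(Sp2,Sp3) = 1.0298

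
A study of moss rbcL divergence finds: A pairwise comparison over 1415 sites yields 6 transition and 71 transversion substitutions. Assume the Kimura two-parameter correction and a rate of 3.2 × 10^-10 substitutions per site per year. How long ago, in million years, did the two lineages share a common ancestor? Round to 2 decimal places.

88.53

P = 6/1415 ≈ 0.00424 and Q = 71/1415 ≈ 0.050177.
Under the Kimura two-parameter model, d = −½ ln(1 − 2P − Q) − ¼ ln(1 − 2Q).
1 − 2P − Q = 0.941343, giving −½ ln(0.941343) = 0.030224.
1 − 2Q = 0.899646, giving −¼ ln(0.899646) = 0.026438.
d = 0.030224 + 0.026438 = 0.056662.
Under a molecular clock d = 2μt, so t = d/(2μ) = 0.056662 / (2 × 3.2 × 10^-10) = 88.53 million years.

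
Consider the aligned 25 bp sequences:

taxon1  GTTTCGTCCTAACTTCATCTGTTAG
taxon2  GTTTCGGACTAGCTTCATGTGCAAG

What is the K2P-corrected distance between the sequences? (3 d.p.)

0.289

Of 25 sites, 2 differences are transitions and 4 are transversions, so P = 2/25 = 0.08 and Q = 4/25 = 0.16.
Under the Kimura two-parameter model, d = −½ ln(1 − 2P − Q) − ¼ ln(1 − 2Q).
1 − 2P − Q = 0.68, giving −½ ln(0.68) = 0.192831.
1 − 2Q = 0.68, giving −¼ ln(0.68) = 0.096416.
d = 0.192831 + 0.096416 = 0.289247.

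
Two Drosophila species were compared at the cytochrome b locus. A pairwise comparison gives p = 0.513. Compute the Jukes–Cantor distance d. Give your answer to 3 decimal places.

d = −(3/4) ln(1 − 4p/3) = −0.75 ln(1 − 0.684) = −0.75 ln(0.316)
  = −0.75 × (-1.152013) = 0.864010 substitutions/site.

0.864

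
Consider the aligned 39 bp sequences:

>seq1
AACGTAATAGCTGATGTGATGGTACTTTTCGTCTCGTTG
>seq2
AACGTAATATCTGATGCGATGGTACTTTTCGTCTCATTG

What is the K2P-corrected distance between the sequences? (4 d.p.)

0.0818

Of 39 sites, 2 differences are transitions and 1 are transversions, so P = 2/39 ≈ 0.051282 and Q = 1/39 ≈ 0.025641.
Under the Kimura two-parameter model, d = −½ ln(1 − 2P − Q) − ¼ ln(1 − 2Q).
1 − 2P − Q = 0.871795, giving −½ ln(0.871795) = 0.068600.
1 − 2Q = 0.948718, giving −¼ ln(0.948718) = 0.013161.
d = 0.068600 + 0.013161 = 0.081761.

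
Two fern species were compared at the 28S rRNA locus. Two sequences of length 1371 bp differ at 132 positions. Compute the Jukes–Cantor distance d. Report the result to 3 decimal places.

0.103

p = 132/1371 ≈ 0.09628.
d = −(3/4) ln(1 − 4p/3) = −0.75 ln(1 − 0.128373) = −0.75 ln(0.871627)
  = −0.75 × (-0.137394) = 0.103046 substitutions/site.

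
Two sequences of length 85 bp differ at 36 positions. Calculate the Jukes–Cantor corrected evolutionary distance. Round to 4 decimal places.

p = 36/85 ≈ 0.423529.
d = −(3/4) ln(1 − 4p/3) = −0.75 ln(1 − 0.564705) = −0.75 ln(0.435295)
  = −0.75 × (-0.831731) = 0.623798 substitutions/site.

0.6238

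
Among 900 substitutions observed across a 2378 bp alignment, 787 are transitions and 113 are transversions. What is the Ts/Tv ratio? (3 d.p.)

6.965

R = 787/113 = 6.964601… ≈ 6.965 (to 3 d.p.).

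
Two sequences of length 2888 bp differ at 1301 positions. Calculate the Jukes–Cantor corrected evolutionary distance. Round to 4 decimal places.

0.6884

p = 1301/2888 ≈ 0.450485.
d = −(3/4) ln(1 − 4p/3) = −0.75 ln(1 − 0.600647) = −0.75 ln(0.399353)
  = −0.75 × (-0.917910) = 0.688433 substitutions/site.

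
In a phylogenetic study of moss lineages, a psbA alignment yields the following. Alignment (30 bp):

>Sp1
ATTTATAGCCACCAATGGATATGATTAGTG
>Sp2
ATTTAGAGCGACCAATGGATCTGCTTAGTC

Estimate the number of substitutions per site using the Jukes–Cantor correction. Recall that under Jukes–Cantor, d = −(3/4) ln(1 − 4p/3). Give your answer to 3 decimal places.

The sequences differ at 5 of 30 sites (6, 10, 21, 24, 30), so p = 5/30 ≈ 0.166667.
d = −(3/4) ln(1 − 4p/3) = −0.75 ln(1 − 0.222223) = −0.75 ln(0.777777)
  = −0.75 × (-0.251315) = 0.188486 substitutions/site.

0.188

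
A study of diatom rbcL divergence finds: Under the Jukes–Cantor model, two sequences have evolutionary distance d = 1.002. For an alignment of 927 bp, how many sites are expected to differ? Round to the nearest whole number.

512

Invert JC69: p = (3/4)(1 − e^(−4d/3)) = 0.75 × (1 − e^(-1.336)) = 0.75 × (1 − 0.262895) = 0.552829.
Expected differing sites = pL ≈ 0.552829 × 927 = 512.472483 ≈ 512.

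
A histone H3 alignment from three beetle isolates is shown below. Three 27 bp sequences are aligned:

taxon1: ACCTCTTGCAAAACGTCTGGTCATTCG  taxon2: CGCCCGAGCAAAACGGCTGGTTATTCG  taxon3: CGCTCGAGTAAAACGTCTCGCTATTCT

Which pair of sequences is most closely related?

taxon1–taxon2: 7/27 differ, p = 0.259, d = 0.318.
taxon1–taxon3: 9/27 differ, p = 0.333, d = 0.441.
taxon2–taxon3: 6/27 differ, p = 0.222, d = 0.264.
The smallest distance is between taxon2 and taxon3.

taxon2 and taxon3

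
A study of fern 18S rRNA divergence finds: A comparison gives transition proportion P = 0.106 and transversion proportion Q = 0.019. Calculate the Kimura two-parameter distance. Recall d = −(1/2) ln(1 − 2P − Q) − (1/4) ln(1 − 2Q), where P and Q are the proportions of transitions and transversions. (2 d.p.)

0.14

Under the Kimura two-parameter model, d = −½ ln(1 − 2P − Q) − ¼ ln(1 − 2Q).
1 − 2P − Q = 0.769, giving −½ ln(0.769) = 0.131332.
1 − 2Q = 0.962, giving −¼ ln(0.962) = 0.009685.
d = 0.131332 + 0.009685 = 0.141017.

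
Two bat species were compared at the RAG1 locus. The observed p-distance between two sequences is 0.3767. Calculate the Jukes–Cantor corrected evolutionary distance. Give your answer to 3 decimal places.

0.523

d = −(3/4) ln(1 − 4p/3) = −0.75 ln(1 − 0.502267) = −0.75 ln(0.497733)
  = −0.75 × (-0.697691) = 0.523268 substitutions/site.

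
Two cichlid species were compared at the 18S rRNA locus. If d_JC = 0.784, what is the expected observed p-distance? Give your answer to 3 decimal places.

0.486

p = (3/4)(1 − e^(−4d/3)) = 0.75 × (1 − e^(-1.045333)) = 0.75 × (1 − 0.351575) = 0.486319.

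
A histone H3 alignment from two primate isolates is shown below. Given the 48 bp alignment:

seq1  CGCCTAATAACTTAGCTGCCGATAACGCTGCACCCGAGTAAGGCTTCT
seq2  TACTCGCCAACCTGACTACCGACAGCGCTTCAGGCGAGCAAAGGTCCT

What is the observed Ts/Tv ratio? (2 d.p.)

3.00

Transitions are A↔G and C↔T; transversions are all other mismatches.
Transitions: 15. Transversions: 5.
R = 15/5 = 3.00.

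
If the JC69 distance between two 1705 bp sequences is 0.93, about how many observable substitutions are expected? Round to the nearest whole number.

909

Invert JC69: p = (3/4)(1 − e^(−4d/3)) = 0.75 × (1 − e^(-1.24)) = 0.75 × (1 − 0.289384) = 0.532962.
Expected differing sites = pL ≈ 0.532962 × 1705 = 908.70021 ≈ 909.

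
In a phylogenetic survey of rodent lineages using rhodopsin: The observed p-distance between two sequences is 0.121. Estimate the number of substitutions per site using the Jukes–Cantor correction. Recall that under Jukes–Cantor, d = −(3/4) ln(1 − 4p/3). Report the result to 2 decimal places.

0.13

d = −(3/4) ln(1 − 4p/3) = −0.75 ln(1 − 0.161333) = −0.75 ln(0.838667)
  = −0.75 × (-0.175942) = 0.131957 substitutions/site.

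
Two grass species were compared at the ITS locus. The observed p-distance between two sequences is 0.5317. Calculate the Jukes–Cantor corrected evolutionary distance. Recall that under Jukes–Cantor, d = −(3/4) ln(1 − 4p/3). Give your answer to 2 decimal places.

d = −(3/4) ln(1 − 4p/3) = −0.75 ln(1 − 0.708933) = −0.75 ln(0.291067)
  = −0.75 × (-1.234202) = 0.925652 substitutions/site.

0.93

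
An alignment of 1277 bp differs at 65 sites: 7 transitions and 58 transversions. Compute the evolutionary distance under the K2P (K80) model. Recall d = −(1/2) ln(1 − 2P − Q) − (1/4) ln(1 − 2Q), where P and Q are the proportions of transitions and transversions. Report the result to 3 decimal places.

0.053

P = 7/1277 ≈ 0.005482 and Q = 58/1277 ≈ 0.045419.
Under the Kimura two-parameter model, d = −½ ln(1 − 2P − Q) − ¼ ln(1 − 2Q).
1 − 2P − Q = 0.943617, giving −½ ln(0.943617) = 0.029017.
1 − 2Q = 0.909162, giving −¼ ln(0.909162) = 0.023808.
d = 0.029017 + 0.023808 = 0.052825.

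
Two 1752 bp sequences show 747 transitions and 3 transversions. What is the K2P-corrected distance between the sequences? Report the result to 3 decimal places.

0.964

P = 747/1752 ≈ 0.42637 and Q = 3/1752 ≈ 0.001712.
Under the Kimura two-parameter model, d = −½ ln(1 − 2P − Q) − ¼ ln(1 − 2Q).
1 − 2P − Q = 0.145548, giving −½ ln(0.145548) = 0.963625.
1 − 2Q = 0.996576, giving −¼ ln(0.996576) = 0.000857.
d = 0.963625 + 0.000857 = 0.964482.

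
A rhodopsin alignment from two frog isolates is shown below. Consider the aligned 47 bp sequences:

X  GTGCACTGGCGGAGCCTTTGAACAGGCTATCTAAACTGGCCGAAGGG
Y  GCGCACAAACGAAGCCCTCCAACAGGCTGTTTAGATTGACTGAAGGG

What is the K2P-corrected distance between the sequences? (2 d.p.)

Of 47 sites, 12 differences are transitions and 2 are transversions, so P = 12/47 ≈ 0.255319 and Q = 2/47 ≈ 0.042553.
Under the Kimura two-parameter model, d = −½ ln(1 − 2P − Q) − ¼ ln(1 − 2Q).
1 − 2P − Q = 0.446809, giving −½ ln(0.446809) = 0.402812.
1 − 2Q = 0.914894, giving −¼ ln(0.914894) = 0.022237.
d = 0.402812 + 0.022237 = 0.425049.

0.43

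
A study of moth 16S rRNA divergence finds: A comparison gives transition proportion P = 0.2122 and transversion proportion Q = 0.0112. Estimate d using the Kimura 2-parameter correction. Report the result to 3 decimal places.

0.292

Under the Kimura two-parameter model, d = −½ ln(1 − 2P − Q) − ¼ ln(1 − 2Q).
1 − 2P − Q = 0.5644, giving −½ ln(0.5644) = 0.285996.
1 − 2Q = 0.9776, giving −¼ ln(0.9776) = 0.005664.
d = 0.285996 + 0.005664 = 0.291660.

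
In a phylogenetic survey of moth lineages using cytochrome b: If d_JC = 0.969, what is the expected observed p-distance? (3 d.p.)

p = (3/4)(1 − e^(−4d/3)) = 0.75 × (1 − e^(-1.292)) = 0.75 × (1 − 0.274721) = 0.543959.

0.544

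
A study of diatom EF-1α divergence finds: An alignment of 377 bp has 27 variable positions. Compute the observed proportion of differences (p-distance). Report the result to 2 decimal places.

p = 27/377 = 0.071618… ≈ 0.07 (to 2 d.p.).

0.07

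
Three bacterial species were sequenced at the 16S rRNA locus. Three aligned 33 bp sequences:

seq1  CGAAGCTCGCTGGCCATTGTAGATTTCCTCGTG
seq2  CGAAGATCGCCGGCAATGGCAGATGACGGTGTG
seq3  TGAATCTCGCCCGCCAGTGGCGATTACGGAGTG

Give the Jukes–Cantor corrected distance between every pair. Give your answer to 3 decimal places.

d(seq1,seq2) = 0.388, d(seq1,seq3) = 0.441, d(seq2,seq3) = 0.441

seq1–seq2: 10/33 sites differ → p ≈ 0.30303, d = −0.75 ln(1 − 0.40404) = 0.388186 ≈ 0.388.
seq1–seq3: 11/33 sites differ → p ≈ 0.333333, d = −0.75 ln(1 − 0.444444) = 0.440839 ≈ 0.441.
seq2–seq3: 11/33 sites differ → p ≈ 0.333333, d = −0.75 ln(1 − 0.444444) = 0.440839 ≈ 0.441.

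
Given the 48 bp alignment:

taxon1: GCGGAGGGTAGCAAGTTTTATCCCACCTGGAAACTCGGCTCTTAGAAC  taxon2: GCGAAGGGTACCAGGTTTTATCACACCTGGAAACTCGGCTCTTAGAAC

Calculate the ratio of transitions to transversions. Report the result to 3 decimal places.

1.000

Transitions are A↔G and C↔T; transversions are all other mismatches.
Transitions: 2. Transversions: 2.
R = 2/2 = 1.000.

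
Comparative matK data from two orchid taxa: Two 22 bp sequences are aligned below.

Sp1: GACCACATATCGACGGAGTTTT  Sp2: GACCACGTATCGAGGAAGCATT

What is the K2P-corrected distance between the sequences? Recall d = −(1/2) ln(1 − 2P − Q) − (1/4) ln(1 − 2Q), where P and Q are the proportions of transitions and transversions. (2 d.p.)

Of 22 sites, 3 differences are transitions and 2 are transversions, so P = 3/22 ≈ 0.136364 and Q = 2/22 ≈ 0.090909.
Under the Kimura two-parameter model, d = −½ ln(1 − 2P − Q) − ¼ ln(1 − 2Q).
1 − 2P − Q = 0.636363, giving −½ ln(0.636363) = 0.225993.
1 − 2Q = 0.818182, giving −¼ ln(0.818182) = 0.050168.
d = 0.225993 + 0.050168 = 0.276161.

0.28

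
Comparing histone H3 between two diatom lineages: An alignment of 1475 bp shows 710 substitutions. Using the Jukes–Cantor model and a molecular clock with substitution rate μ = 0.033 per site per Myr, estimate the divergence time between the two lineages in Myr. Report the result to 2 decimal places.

p = 710/1475 ≈ 0.481356.
d = −(3/4) ln(1 − 4p/3) = −0.75 ln(1 − 0.641808) = −0.75 ln(0.358192)
  = −0.75 × (-1.026686) = 0.770015 substitutions/site.
Under a molecular clock d = 2μt, so t = d/(2μ) = 0.770015 / (2 × 0.033) = 11.67 Myr.

11.67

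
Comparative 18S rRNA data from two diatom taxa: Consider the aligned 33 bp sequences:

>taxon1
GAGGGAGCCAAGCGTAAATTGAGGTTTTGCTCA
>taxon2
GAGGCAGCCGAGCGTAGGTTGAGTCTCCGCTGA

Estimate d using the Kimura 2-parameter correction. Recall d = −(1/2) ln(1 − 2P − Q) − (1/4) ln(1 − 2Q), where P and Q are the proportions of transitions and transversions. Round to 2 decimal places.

Of 33 sites, 6 differences are transitions and 3 are transversions, so P = 6/33 ≈ 0.181818 and Q = 3/33 ≈ 0.090909.
Under the Kimura two-parameter model, d = −½ ln(1 − 2P − Q) − ¼ ln(1 − 2Q).
1 − 2P − Q = 0.545455, giving −½ ln(0.545455) = 0.303067.
1 − 2Q = 0.818182, giving −¼ ln(0.818182) = 0.050168.
d = 0.303067 + 0.050168 = 0.353235.

0.35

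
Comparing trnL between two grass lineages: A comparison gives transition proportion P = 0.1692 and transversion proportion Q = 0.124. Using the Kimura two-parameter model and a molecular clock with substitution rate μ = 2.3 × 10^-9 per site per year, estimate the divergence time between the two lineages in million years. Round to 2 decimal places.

Under the Kimura two-parameter model, d = −½ ln(1 − 2P − Q) − ¼ ln(1 − 2Q).
1 − 2P − Q = 0.5376, giving −½ ln(0.5376) = 0.310320.
1 − 2Q = 0.752, giving −¼ ln(0.752) = 0.071255.
d = 0.310320 + 0.071255 = 0.381575.
Under a molecular clock d = 2μt, so t = d/(2μ) = 0.381575 / (2 × 2.3 × 10^-9) = 82.95 million years.

82.95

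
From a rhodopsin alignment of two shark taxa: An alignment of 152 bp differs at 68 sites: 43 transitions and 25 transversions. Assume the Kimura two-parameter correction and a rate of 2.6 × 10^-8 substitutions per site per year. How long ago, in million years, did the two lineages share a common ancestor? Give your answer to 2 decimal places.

P = 43/152 ≈ 0.282895 and Q = 25/152 ≈ 0.164474.
Under the Kimura two-parameter model, d = −½ ln(1 − 2P − Q) − ¼ ln(1 − 2Q).
1 − 2P − Q = 0.269736, giving −½ ln(0.269736) = 0.655156.
1 − 2Q = 0.671052, giving −¼ ln(0.671052) = 0.099727.
d = 0.655156 + 0.099727 = 0.754883.
Under a molecular clock d = 2μt, so t = d/(2μ) = 0.754883 / (2 × 2.6 × 10^-8) = 14.52 million years.

14.52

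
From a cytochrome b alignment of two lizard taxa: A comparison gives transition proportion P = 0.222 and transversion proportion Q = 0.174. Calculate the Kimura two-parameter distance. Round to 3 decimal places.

0.588

Under the Kimura two-parameter model, d = −½ ln(1 − 2P − Q) − ¼ ln(1 − 2Q).
1 − 2P − Q = 0.382, giving −½ ln(0.382) = 0.481167.
1 − 2Q = 0.652, giving −¼ ln(0.652) = 0.106928.
d = 0.481167 + 0.106928 = 0.588095.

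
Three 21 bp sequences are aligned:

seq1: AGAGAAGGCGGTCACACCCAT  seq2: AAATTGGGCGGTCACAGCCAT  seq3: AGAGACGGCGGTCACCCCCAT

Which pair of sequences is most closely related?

seq1–seq2: 5/21 differ, p = 0.238, d = 0.286.
seq1–seq3: 2/21 differ, p = 0.095, d = 0.102.
seq2–seq3: 6/21 differ, p = 0.286, d = 0.360.
The smallest distance is between seq1 and seq3.

seq1 and seq3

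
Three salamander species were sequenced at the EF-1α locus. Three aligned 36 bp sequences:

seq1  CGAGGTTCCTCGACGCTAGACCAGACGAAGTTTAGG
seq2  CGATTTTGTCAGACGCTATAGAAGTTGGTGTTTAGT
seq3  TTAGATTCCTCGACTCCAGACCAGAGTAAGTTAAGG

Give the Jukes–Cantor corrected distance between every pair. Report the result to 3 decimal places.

d(seq1,seq2) = 0.548, d(seq1,seq3) = 0.264, d(seq2,seq3) = 1.012

seq1–seq2: 14/36 sites differ → p ≈ 0.388889, d = −0.75 ln(1 − 0.518519) = 0.548166 ≈ 0.548.
seq1–seq3: 8/36 sites differ → p ≈ 0.222222, d = −0.75 ln(1 − 0.296296) = 0.263548 ≈ 0.264.
seq2–seq3: 20/36 sites differ → p ≈ 0.555556, d = −0.75 ln(1 − 0.740741) = 1.012446 ≈ 1.012.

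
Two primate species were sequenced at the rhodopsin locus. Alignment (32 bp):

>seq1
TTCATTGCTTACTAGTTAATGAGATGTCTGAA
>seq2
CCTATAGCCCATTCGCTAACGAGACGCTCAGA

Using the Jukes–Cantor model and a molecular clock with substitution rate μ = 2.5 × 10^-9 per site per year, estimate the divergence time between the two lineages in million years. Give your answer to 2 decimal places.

The sequences differ at 16 of 32 sites, so p = 16/32 = 0.5.
d = −(3/4) ln(1 − 4p/3) = −0.75 ln(1 − 0.666667) = −0.75 ln(0.333333)
  = −0.75 × (-1.098613) = 0.823960 substitutions/site.
Under a molecular clock d = 2μt, so t = d/(2μ) = 0.823960 / (2 × 2.5 × 10^-9) = 164.79 million years.

164.79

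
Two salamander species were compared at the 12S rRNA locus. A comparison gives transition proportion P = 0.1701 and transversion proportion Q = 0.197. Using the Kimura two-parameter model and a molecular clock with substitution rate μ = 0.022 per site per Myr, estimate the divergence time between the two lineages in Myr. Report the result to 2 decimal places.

Under the Kimura two-parameter model, d = −½ ln(1 − 2P − Q) − ¼ ln(1 − 2Q).
1 − 2P − Q = 0.4628, giving −½ ln(0.4628) = 0.385230.
1 − 2Q = 0.606, giving −¼ ln(0.606) = 0.125219.
d = 0.385230 + 0.125219 = 0.510449.
Under a molecular clock d = 2μt, so t = d/(2μ) = 0.510449 / (2 × 0.022) = 11.60 Myr.

11.60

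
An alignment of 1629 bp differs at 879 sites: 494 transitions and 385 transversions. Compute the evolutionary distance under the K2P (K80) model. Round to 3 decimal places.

1.085

P = 494/1629 ≈ 0.303254 and Q = 385/1629 ≈ 0.236341.
Under the Kimura two-parameter model, d = −½ ln(1 − 2P − Q) − ¼ ln(1 − 2Q).
1 − 2P − Q = 0.157151, giving −½ ln(0.157151) = 0.925274.
1 − 2Q = 0.527318, giving −¼ ln(0.527318) = 0.159988.
d = 0.925274 + 0.159988 = 1.085262.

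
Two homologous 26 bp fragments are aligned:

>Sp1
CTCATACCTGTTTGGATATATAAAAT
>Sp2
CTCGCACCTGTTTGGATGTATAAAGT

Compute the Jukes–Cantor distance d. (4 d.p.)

The sequences differ at 4 of 26 sites (4, 5, 18, 25), so p = 4/26 ≈ 0.153846.
d = −(3/4) ln(1 − 4p/3) = −0.75 ln(1 − 0.205128) = −0.75 ln(0.794872)
  = −0.75 × (-0.229574) = 0.172181 substitutions/site.

0.1722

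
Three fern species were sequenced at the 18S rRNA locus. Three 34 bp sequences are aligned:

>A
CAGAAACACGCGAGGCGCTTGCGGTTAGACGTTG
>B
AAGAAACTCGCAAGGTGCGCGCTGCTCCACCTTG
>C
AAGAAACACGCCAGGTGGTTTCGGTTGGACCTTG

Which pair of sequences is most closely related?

A and C

A–B: 11/34 differ, p = 0.324, d = 0.423.
A–C: 7/34 differ, p = 0.206, d = 0.241.
B–C: 10/34 differ, p = 0.294, d = 0.373.
The smallest distance is between A and C.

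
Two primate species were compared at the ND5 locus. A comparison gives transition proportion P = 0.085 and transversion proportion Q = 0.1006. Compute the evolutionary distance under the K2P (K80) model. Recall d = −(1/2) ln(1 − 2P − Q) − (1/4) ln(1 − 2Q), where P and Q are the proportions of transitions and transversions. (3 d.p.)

0.214

Under the Kimura two-parameter model, d = −½ ln(1 − 2P − Q) − ¼ ln(1 − 2Q).
1 − 2P − Q = 0.7294, giving −½ ln(0.7294) = 0.157767.
1 − 2Q = 0.7988, giving −¼ ln(0.7988) = 0.056161.
d = 0.157767 + 0.056161 = 0.213928.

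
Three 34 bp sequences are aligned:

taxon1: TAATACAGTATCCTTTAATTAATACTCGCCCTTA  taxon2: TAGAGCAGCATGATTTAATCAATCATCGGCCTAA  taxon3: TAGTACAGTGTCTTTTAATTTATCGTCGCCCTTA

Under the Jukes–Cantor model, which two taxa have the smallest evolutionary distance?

taxon1 and taxon3

taxon1–taxon2: 11/34 differ, p = 0.324, d = 0.423.
taxon1–taxon3: 6/34 differ, p = 0.176, d = 0.201.
taxon2–taxon3: 11/34 differ, p = 0.324, d = 0.423.
The smallest distance is between taxon1 and taxon3.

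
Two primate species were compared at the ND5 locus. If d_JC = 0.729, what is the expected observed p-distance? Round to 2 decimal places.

p = (3/4)(1 − e^(−4d/3)) = 0.75 × (1 − e^(-0.972)) = 0.75 × (1 − 0.378326) = 0.466256.

0.47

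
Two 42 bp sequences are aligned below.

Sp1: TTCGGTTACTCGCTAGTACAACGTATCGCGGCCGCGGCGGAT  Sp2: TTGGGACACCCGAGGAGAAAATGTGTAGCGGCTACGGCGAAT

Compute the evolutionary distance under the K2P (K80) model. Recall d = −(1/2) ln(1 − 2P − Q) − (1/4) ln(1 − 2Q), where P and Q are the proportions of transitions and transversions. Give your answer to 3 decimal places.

Of 42 sites, 9 differences are transitions and 7 are transversions, so P = 9/42 ≈ 0.214286 and Q = 7/42 ≈ 0.166667.
Under the Kimura two-parameter model, d = −½ ln(1 − 2P − Q) − ¼ ln(1 − 2Q).
1 − 2P − Q = 0.404761, giving −½ ln(0.404761) = 0.452229.
1 − 2Q = 0.666666, giving −¼ ln(0.666666) = 0.101367.
d = 0.452229 + 0.101367 = 0.553596.

0.554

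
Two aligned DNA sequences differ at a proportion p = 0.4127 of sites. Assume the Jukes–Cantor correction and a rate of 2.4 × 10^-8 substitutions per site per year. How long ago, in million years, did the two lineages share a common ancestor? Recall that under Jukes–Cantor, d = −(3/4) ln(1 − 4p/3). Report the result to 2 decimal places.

12.49

d = −(3/4) ln(1 − 4p/3) = −0.75 ln(1 − 0.550267) = −0.75 ln(0.449733)
  = −0.75 × (-0.799101) = 0.599326 substitutions/site.
Under a molecular clock d = 2μt, so t = d/(2μ) = 0.599326 / (2 × 2.4 × 10^-8) = 12.49 million years.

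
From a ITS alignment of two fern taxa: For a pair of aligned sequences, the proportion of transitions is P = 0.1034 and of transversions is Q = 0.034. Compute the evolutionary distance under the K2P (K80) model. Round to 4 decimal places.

Under the Kimura two-parameter model, d = −½ ln(1 − 2P − Q) − ¼ ln(1 − 2Q).
1 − 2P − Q = 0.7592, giving −½ ln(0.7592) = 0.137745.
1 − 2Q = 0.932, giving −¼ ln(0.932) = 0.017606.
d = 0.137745 + 0.017606 = 0.155351.

0.1554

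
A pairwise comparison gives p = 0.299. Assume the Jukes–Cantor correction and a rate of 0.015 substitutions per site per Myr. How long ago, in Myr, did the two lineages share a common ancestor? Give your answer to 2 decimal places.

d = −(3/4) ln(1 − 4p/3) = −0.75 ln(1 − 0.398667) = −0.75 ln(0.601333)
  = −0.75 × (-0.508606) = 0.381455 substitutions/site.
Under a molecular clock d = 2μt, so t = d/(2μ) = 0.381455 / (2 × 0.015) = 12.72 Myr.

12.72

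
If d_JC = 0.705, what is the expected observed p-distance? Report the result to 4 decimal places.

0.4570

p = (3/4)(1 − e^(−4d/3)) = 0.75 × (1 − e^(-0.94)) = 0.75 × (1 − 0.390628) = 0.457029.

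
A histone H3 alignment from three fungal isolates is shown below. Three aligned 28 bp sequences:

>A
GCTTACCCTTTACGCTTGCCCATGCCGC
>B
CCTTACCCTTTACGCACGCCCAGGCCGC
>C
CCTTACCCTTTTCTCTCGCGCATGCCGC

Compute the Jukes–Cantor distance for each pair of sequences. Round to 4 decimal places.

d(A,B) = 0.1585, d(A,C) = 0.2040, d(B,C) = 0.2040

A–B: 4/28 sites differ → p ≈ 0.142857, d = −0.75 ln(1 − 0.190476) = 0.158482 ≈ 0.1585.
A–C: 5/28 sites differ → p ≈ 0.178571, d = −0.75 ln(1 − 0.238095) = 0.203950 ≈ 0.2040.
B–C: 5/28 sites differ → p ≈ 0.178571, d = −0.75 ln(1 − 0.238095) = 0.203950 ≈ 0.2040.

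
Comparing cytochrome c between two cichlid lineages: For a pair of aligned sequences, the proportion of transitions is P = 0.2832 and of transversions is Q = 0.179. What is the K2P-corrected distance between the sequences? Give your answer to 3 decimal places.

Under the Kimura two-parameter model, d = −½ ln(1 − 2P − Q) − ¼ ln(1 − 2Q).
1 − 2P − Q = 0.2546, giving −½ ln(0.2546) = 0.684031.
1 − 2Q = 0.642, giving −¼ ln(0.642) = 0.110792.
d = 0.684031 + 0.110792 = 0.794823.

0.795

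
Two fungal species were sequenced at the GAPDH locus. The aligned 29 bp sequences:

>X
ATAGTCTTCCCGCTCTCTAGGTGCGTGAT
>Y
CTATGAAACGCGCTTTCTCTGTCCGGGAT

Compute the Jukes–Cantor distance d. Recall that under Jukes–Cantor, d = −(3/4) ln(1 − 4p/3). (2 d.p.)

The sequences differ at 12 of 29 sites, so p = 12/29 ≈ 0.413793.
d = −(3/4) ln(1 − 4p/3) = −0.75 ln(1 − 0.551724) = −0.75 ln(0.448276)
  = −0.75 × (-0.802346) = 0.601760 substitutions/site.

0.60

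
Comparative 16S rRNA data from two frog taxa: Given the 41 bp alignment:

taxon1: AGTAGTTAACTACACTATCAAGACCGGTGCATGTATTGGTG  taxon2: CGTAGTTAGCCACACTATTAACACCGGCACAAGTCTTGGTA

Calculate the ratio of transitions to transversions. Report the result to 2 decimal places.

Transitions are A↔G and C↔T; transversions are all other mismatches.
Transitions: 6. Transversions: 4.
R = 6/4 = 1.50.

1.50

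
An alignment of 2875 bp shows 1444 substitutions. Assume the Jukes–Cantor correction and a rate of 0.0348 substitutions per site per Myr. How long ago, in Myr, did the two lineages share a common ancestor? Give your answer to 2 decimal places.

p = 1444/2875 ≈ 0.502261.
d = −(3/4) ln(1 − 4p/3) = −0.75 ln(1 − 0.669681) = −0.75 ln(0.330319)
  = −0.75 × (-1.107696) = 0.830772 substitutions/site.
Under a molecular clock d = 2μt, so t = d/(2μ) = 0.830772 / (2 × 0.0348) = 11.94 Myr.

11.94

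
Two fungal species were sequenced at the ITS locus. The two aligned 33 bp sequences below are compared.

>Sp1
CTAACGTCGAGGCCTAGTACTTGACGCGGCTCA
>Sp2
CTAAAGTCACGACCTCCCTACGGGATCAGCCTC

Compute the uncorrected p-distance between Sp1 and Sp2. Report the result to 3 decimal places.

0.545

The sequences differ at 18 of 33 positions.
p = 18/33 = 0.545454… ≈ 0.545 (to 3 d.p.).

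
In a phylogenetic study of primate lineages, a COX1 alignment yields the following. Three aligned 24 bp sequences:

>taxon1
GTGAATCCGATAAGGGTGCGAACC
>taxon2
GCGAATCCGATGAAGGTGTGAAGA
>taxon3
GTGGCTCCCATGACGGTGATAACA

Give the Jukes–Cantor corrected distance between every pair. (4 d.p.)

d(taxon1,taxon2) = 0.3041, d(taxon1,taxon3) = 0.4408, d(taxon2,taxon3) = 0.4408

taxon1–taxon2: 6/24 sites differ → p = 0.25, d = −0.75 ln(1 − 0.333333) = 0.304098 ≈ 0.3041.
taxon1–taxon3: 8/24 sites differ → p ≈ 0.333333, d = −0.75 ln(1 − 0.444444) = 0.440839 ≈ 0.4408.
taxon2–taxon3: 8/24 sites differ → p ≈ 0.333333, d = −0.75 ln(1 − 0.444444) = 0.440839 ≈ 0.4408.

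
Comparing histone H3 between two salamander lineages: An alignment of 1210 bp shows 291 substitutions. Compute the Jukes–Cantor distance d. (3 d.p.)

0.290

p = 291/1210 ≈ 0.240496.
d = −(3/4) ln(1 − 4p/3) = −0.75 ln(1 − 0.320661) = −0.75 ln(0.679339)
  = −0.75 × (-0.386635) = 0.289976 substitutions/site.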